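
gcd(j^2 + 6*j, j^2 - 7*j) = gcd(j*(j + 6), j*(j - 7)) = j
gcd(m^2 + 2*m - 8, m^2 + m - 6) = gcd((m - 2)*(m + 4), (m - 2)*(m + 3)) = m - 2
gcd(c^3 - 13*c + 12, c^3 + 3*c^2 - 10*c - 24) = c^2 + c - 12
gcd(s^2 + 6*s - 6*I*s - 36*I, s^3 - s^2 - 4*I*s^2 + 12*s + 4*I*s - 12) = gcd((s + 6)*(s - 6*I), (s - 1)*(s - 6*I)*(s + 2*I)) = s - 6*I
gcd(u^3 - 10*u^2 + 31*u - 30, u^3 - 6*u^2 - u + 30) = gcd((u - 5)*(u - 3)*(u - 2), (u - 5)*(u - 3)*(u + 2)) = u^2 - 8*u + 15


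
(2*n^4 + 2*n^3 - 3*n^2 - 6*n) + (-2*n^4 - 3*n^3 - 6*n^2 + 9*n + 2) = -n^3 - 9*n^2 + 3*n + 2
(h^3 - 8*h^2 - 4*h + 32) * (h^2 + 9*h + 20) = h^5 + h^4 - 56*h^3 - 164*h^2 + 208*h + 640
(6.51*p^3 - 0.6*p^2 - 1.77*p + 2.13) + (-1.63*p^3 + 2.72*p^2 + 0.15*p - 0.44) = 4.88*p^3 + 2.12*p^2 - 1.62*p + 1.69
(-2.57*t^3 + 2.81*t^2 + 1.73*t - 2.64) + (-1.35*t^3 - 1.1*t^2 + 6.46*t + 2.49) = -3.92*t^3 + 1.71*t^2 + 8.19*t - 0.15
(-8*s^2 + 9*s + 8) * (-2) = 16*s^2 - 18*s - 16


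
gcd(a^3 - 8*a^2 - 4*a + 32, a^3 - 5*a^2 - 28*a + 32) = a - 8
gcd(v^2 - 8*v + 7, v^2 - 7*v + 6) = v - 1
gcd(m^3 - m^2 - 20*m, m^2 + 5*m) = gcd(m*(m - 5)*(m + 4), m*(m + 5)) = m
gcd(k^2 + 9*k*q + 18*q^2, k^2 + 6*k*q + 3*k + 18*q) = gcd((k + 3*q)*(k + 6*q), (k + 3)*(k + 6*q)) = k + 6*q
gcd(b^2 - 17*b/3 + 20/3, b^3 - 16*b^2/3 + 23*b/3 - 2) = 1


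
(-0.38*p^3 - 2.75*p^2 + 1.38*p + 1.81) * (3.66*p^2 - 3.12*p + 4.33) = -1.3908*p^5 - 8.8794*p^4 + 11.9854*p^3 - 9.5885*p^2 + 0.328199999999999*p + 7.8373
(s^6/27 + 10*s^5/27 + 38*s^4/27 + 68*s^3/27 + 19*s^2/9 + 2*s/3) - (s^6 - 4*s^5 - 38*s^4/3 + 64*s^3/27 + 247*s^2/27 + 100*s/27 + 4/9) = -26*s^6/27 + 118*s^5/27 + 380*s^4/27 + 4*s^3/27 - 190*s^2/27 - 82*s/27 - 4/9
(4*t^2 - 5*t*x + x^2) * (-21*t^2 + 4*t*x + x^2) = -84*t^4 + 121*t^3*x - 37*t^2*x^2 - t*x^3 + x^4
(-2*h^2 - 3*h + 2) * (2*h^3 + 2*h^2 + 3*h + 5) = -4*h^5 - 10*h^4 - 8*h^3 - 15*h^2 - 9*h + 10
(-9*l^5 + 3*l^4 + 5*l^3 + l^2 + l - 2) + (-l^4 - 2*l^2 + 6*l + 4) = -9*l^5 + 2*l^4 + 5*l^3 - l^2 + 7*l + 2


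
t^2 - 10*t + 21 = (t - 7)*(t - 3)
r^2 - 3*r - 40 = (r - 8)*(r + 5)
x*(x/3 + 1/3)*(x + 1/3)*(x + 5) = x^4/3 + 19*x^3/9 + 7*x^2/3 + 5*x/9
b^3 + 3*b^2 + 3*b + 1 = (b + 1)^3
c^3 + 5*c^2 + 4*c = c*(c + 1)*(c + 4)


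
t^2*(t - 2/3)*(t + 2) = t^4 + 4*t^3/3 - 4*t^2/3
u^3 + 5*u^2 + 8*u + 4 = (u + 1)*(u + 2)^2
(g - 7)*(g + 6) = g^2 - g - 42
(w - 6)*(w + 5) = w^2 - w - 30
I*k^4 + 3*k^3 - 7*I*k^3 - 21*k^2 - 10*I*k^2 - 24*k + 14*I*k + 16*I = (k - 8)*(k - 2*I)*(k - I)*(I*k + I)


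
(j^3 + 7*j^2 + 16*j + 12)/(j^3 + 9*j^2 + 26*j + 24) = (j + 2)/(j + 4)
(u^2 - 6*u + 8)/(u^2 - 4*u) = (u - 2)/u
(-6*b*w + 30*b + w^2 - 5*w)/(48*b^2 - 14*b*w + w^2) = (w - 5)/(-8*b + w)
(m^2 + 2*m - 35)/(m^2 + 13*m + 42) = (m - 5)/(m + 6)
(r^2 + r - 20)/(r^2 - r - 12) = (r + 5)/(r + 3)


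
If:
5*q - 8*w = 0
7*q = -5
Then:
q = -5/7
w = -25/56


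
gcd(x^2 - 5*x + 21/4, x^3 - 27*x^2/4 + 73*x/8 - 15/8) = x - 3/2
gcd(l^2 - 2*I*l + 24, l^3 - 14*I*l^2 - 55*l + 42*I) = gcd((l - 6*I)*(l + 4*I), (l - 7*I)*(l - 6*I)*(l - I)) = l - 6*I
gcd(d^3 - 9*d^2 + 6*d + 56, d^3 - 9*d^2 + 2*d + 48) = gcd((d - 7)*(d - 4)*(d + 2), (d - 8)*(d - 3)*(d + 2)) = d + 2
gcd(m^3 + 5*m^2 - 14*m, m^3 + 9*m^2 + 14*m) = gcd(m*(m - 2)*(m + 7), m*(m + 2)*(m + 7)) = m^2 + 7*m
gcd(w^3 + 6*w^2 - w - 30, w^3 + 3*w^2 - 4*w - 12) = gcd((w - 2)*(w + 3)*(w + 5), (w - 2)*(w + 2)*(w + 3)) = w^2 + w - 6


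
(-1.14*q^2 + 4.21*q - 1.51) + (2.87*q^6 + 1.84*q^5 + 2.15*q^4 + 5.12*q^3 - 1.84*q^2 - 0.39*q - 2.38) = 2.87*q^6 + 1.84*q^5 + 2.15*q^4 + 5.12*q^3 - 2.98*q^2 + 3.82*q - 3.89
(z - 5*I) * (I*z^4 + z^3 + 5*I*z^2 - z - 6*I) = I*z^5 + 6*z^4 + 24*z^2 - I*z - 30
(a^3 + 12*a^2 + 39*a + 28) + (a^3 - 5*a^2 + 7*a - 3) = 2*a^3 + 7*a^2 + 46*a + 25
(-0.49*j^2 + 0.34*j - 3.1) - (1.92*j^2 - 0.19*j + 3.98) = -2.41*j^2 + 0.53*j - 7.08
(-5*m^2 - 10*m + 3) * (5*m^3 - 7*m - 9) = -25*m^5 - 50*m^4 + 50*m^3 + 115*m^2 + 69*m - 27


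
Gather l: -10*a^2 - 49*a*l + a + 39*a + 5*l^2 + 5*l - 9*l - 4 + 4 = -10*a^2 + 40*a + 5*l^2 + l*(-49*a - 4)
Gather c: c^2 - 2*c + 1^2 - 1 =c^2 - 2*c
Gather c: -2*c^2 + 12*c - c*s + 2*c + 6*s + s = -2*c^2 + c*(14 - s) + 7*s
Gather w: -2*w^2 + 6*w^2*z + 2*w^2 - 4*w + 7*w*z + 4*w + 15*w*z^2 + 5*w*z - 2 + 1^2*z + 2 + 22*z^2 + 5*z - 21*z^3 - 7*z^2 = 6*w^2*z + w*(15*z^2 + 12*z) - 21*z^3 + 15*z^2 + 6*z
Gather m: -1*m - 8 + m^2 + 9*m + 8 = m^2 + 8*m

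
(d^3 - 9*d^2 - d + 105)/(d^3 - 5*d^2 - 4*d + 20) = (d^2 - 4*d - 21)/(d^2 - 4)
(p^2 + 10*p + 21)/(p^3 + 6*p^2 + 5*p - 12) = (p + 7)/(p^2 + 3*p - 4)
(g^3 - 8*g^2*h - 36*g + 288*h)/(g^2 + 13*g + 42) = (g^2 - 8*g*h - 6*g + 48*h)/(g + 7)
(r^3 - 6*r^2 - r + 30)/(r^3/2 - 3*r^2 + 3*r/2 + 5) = 2*(r^2 - r - 6)/(r^2 - r - 2)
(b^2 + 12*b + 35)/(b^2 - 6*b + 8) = (b^2 + 12*b + 35)/(b^2 - 6*b + 8)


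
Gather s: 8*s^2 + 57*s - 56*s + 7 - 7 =8*s^2 + s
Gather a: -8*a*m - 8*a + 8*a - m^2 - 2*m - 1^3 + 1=-8*a*m - m^2 - 2*m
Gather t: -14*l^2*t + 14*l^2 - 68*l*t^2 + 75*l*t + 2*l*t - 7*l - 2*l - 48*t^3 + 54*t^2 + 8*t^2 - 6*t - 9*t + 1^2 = 14*l^2 - 9*l - 48*t^3 + t^2*(62 - 68*l) + t*(-14*l^2 + 77*l - 15) + 1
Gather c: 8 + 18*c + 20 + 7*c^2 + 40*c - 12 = 7*c^2 + 58*c + 16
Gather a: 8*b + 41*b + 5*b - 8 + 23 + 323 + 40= 54*b + 378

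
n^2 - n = n*(n - 1)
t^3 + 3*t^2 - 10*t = t*(t - 2)*(t + 5)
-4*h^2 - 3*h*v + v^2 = (-4*h + v)*(h + v)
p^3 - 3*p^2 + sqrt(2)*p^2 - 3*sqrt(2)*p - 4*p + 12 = (p - 3)*(p - sqrt(2))*(p + 2*sqrt(2))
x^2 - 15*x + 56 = (x - 8)*(x - 7)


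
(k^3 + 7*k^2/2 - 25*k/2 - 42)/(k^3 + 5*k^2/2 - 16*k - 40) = (2*k^2 - k - 21)/(2*k^2 - 3*k - 20)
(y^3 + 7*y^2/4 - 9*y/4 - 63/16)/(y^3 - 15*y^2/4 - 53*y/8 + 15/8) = (8*y^2 + 2*y - 21)/(2*(4*y^2 - 21*y + 5))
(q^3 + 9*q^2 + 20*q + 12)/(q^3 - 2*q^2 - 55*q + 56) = (q^3 + 9*q^2 + 20*q + 12)/(q^3 - 2*q^2 - 55*q + 56)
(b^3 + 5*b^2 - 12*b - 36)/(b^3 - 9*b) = (b^2 + 8*b + 12)/(b*(b + 3))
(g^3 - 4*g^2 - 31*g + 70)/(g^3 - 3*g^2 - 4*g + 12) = (g^2 - 2*g - 35)/(g^2 - g - 6)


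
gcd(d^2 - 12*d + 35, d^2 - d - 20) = d - 5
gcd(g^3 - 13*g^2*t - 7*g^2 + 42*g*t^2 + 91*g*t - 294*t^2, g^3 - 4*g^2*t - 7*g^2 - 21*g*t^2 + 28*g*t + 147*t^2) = -g^2 + 7*g*t + 7*g - 49*t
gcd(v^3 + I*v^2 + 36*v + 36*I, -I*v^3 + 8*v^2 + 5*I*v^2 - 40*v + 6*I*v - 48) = 1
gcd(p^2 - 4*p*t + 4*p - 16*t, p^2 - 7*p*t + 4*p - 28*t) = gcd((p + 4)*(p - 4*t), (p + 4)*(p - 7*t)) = p + 4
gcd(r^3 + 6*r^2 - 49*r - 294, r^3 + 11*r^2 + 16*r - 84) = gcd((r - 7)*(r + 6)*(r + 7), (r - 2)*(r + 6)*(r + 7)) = r^2 + 13*r + 42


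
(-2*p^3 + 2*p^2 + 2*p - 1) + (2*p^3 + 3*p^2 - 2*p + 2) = 5*p^2 + 1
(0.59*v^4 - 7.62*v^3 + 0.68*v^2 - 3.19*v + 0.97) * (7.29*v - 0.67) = 4.3011*v^5 - 55.9451*v^4 + 10.0626*v^3 - 23.7107*v^2 + 9.2086*v - 0.6499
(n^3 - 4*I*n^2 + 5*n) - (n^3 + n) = -4*I*n^2 + 4*n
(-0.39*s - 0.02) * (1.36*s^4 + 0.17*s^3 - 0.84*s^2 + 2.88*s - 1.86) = -0.5304*s^5 - 0.0935*s^4 + 0.3242*s^3 - 1.1064*s^2 + 0.6678*s + 0.0372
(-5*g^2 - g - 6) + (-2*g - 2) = -5*g^2 - 3*g - 8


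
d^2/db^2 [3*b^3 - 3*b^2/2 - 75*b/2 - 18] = 18*b - 3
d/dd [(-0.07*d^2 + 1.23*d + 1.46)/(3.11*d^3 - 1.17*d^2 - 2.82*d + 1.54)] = (0.2177*d^4 - 7.6506*d^3 - 11.9853*d^2 + 3.2008*d + 6.0114)/(9.6721*d^6 - 7.2774*d^5 - 16.1715*d^4 + 16.1776*d^3 + 4.3488*d^2 - 8.6856*d + 2.3716)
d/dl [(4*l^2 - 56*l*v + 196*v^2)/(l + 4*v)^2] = 88*v*(l - 7*v)/(l^3 + 12*l^2*v + 48*l*v^2 + 64*v^3)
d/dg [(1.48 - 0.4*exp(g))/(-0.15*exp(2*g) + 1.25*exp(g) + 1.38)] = (-0.06*exp(2*g) + 0.444*exp(g) - 2.402)*exp(g)/(0.0225*exp(4*g) - 0.375*exp(3*g) + 1.1485*exp(2*g) + 3.45*exp(g) + 1.9044)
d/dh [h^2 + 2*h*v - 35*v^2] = 2*h + 2*v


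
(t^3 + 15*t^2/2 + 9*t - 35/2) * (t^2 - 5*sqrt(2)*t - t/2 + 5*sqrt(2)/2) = t^5 - 5*sqrt(2)*t^4 + 7*t^4 - 35*sqrt(2)*t^3 + 21*t^3/4 - 105*sqrt(2)*t^2/4 - 22*t^2 + 35*t/4 + 110*sqrt(2)*t - 175*sqrt(2)/4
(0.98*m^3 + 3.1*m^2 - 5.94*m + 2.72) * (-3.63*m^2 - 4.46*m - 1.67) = -3.5574*m^5 - 15.6238*m^4 + 6.0996*m^3 + 11.4418*m^2 - 2.2114*m - 4.5424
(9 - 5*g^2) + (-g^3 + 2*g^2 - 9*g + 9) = -g^3 - 3*g^2 - 9*g + 18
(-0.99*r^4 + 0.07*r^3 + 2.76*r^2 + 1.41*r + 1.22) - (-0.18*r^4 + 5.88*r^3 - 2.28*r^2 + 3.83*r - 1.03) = -0.81*r^4 - 5.81*r^3 + 5.04*r^2 - 2.42*r + 2.25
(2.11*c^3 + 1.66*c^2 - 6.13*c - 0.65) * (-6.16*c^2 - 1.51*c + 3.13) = -12.9976*c^5 - 13.4117*c^4 + 41.8585*c^3 + 18.4561*c^2 - 18.2054*c - 2.0345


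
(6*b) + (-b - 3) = 5*b - 3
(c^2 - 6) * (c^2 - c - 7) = c^4 - c^3 - 13*c^2 + 6*c + 42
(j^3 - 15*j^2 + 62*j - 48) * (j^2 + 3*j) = j^5 - 12*j^4 + 17*j^3 + 138*j^2 - 144*j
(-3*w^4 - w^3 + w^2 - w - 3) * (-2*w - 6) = 6*w^5 + 20*w^4 + 4*w^3 - 4*w^2 + 12*w + 18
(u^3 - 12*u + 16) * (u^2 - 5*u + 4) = u^5 - 5*u^4 - 8*u^3 + 76*u^2 - 128*u + 64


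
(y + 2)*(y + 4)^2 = y^3 + 10*y^2 + 32*y + 32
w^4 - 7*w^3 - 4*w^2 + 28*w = w*(w - 7)*(w - 2)*(w + 2)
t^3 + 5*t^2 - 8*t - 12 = (t - 2)*(t + 1)*(t + 6)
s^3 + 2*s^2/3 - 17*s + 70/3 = (s - 7/3)*(s - 2)*(s + 5)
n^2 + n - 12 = (n - 3)*(n + 4)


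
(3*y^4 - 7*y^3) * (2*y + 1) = 6*y^5 - 11*y^4 - 7*y^3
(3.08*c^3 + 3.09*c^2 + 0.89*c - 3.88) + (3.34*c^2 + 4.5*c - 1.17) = 3.08*c^3 + 6.43*c^2 + 5.39*c - 5.05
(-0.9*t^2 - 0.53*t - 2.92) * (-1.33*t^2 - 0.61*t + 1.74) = 1.197*t^4 + 1.2539*t^3 + 2.6409*t^2 + 0.859*t - 5.0808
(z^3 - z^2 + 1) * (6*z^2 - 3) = 6*z^5 - 6*z^4 - 3*z^3 + 9*z^2 - 3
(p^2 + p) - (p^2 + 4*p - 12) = 12 - 3*p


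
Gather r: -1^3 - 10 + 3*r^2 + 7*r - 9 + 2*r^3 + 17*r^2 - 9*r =2*r^3 + 20*r^2 - 2*r - 20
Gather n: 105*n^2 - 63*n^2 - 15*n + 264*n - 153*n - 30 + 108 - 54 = 42*n^2 + 96*n + 24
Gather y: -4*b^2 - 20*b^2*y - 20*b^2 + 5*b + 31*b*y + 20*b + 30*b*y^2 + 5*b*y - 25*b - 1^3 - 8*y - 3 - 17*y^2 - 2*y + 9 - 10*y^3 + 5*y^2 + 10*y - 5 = -24*b^2 - 10*y^3 + y^2*(30*b - 12) + y*(-20*b^2 + 36*b)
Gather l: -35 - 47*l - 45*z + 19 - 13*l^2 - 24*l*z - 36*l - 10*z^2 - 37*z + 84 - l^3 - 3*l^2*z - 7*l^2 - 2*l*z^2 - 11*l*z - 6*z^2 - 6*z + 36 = -l^3 + l^2*(-3*z - 20) + l*(-2*z^2 - 35*z - 83) - 16*z^2 - 88*z + 104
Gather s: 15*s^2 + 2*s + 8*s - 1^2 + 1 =15*s^2 + 10*s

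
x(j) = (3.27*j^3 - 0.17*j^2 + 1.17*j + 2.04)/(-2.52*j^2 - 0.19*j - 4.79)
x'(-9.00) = -1.32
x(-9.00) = 11.61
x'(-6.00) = -1.36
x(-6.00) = 7.60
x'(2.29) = -1.32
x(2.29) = -2.34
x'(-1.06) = -1.38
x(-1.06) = 0.44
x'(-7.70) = -1.33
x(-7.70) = 9.89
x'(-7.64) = -1.33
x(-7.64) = 9.81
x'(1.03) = -0.86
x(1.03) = -0.87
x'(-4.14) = -1.41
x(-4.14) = 5.04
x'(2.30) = -1.33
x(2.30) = -2.35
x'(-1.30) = -1.50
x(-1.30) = 0.79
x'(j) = (5.04*j + 0.19)*(3.27*j^3 - 0.17*j^2 + 1.17*j + 2.04)/(-2.52*j^2 - 0.19*j - 4.79)^2 + (9.81*j^2 - 0.34*j + 1.17)/(-2.52*j^2 - 0.19*j - 4.79)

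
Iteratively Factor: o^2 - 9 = (o + 3)*(o - 3)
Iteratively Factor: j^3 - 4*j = (j)*(j^2 - 4) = j*(j + 2)*(j - 2)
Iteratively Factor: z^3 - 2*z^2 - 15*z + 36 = (z - 3)*(z^2 + z - 12) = (z - 3)*(z + 4)*(z - 3)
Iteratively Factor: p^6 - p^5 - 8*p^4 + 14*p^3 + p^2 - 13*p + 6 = (p - 1)*(p^5 - 8*p^3 + 6*p^2 + 7*p - 6) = (p - 2)*(p - 1)*(p^4 + 2*p^3 - 4*p^2 - 2*p + 3) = (p - 2)*(p - 1)^2*(p^3 + 3*p^2 - p - 3) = (p - 2)*(p - 1)^2*(p + 3)*(p^2 - 1) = (p - 2)*(p - 1)^3*(p + 3)*(p + 1)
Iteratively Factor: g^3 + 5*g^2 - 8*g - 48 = (g + 4)*(g^2 + g - 12) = (g + 4)^2*(g - 3)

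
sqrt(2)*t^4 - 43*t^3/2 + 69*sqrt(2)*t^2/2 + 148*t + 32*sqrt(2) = (t - 8*sqrt(2))*(t - 4*sqrt(2))*(t + sqrt(2))*(sqrt(2)*t + 1/2)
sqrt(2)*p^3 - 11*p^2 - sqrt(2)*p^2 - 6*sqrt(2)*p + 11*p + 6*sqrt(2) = (p - 1)*(p - 6*sqrt(2))*(sqrt(2)*p + 1)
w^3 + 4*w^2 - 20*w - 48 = (w - 4)*(w + 2)*(w + 6)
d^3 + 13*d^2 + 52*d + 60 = (d + 2)*(d + 5)*(d + 6)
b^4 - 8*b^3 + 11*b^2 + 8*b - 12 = (b - 6)*(b - 2)*(b - 1)*(b + 1)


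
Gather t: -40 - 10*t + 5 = -10*t - 35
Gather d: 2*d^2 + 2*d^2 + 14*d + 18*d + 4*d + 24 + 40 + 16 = 4*d^2 + 36*d + 80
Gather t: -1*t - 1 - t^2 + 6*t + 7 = -t^2 + 5*t + 6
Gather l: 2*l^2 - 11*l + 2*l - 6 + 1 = 2*l^2 - 9*l - 5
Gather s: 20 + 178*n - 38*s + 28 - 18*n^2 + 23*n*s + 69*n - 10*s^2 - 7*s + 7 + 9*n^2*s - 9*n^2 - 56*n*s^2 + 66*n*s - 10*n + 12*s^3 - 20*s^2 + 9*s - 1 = -27*n^2 + 237*n + 12*s^3 + s^2*(-56*n - 30) + s*(9*n^2 + 89*n - 36) + 54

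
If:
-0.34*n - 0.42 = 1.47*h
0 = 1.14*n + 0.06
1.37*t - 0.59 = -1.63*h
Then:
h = -0.27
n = -0.05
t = 0.76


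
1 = 1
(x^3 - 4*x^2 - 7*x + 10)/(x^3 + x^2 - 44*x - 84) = (x^2 - 6*x + 5)/(x^2 - x - 42)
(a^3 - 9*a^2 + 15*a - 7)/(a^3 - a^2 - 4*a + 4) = (a^2 - 8*a + 7)/(a^2 - 4)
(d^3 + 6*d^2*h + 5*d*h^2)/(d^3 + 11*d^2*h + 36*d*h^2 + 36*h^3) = d*(d^2 + 6*d*h + 5*h^2)/(d^3 + 11*d^2*h + 36*d*h^2 + 36*h^3)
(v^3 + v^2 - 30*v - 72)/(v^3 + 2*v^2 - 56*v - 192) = (v^2 - 3*v - 18)/(v^2 - 2*v - 48)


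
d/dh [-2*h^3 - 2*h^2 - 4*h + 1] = -6*h^2 - 4*h - 4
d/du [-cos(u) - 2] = sin(u)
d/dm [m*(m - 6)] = 2*m - 6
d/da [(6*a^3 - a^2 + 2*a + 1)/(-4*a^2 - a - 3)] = (-24*a^4 - 12*a^3 - 45*a^2 + 14*a - 5)/(16*a^4 + 8*a^3 + 25*a^2 + 6*a + 9)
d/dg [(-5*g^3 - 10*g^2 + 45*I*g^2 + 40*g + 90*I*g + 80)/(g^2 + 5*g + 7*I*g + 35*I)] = (-5*g^4 + g^3*(-50 - 70*I) + g^2*(-405 - 460*I) + g*(-3310 - 700*I) - 3550 + 840*I)/(g^4 + g^3*(10 + 14*I) + g^2*(-24 + 140*I) + g*(-490 + 350*I) - 1225)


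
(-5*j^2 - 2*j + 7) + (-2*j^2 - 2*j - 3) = -7*j^2 - 4*j + 4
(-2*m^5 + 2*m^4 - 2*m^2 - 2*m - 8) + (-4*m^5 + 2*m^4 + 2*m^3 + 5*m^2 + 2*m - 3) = -6*m^5 + 4*m^4 + 2*m^3 + 3*m^2 - 11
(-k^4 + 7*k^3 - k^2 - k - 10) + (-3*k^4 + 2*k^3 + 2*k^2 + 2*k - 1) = -4*k^4 + 9*k^3 + k^2 + k - 11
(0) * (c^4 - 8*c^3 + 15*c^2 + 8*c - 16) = 0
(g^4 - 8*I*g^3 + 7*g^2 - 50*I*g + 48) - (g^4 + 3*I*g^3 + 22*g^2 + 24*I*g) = -11*I*g^3 - 15*g^2 - 74*I*g + 48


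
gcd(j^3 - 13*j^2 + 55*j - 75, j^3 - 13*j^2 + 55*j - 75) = j^3 - 13*j^2 + 55*j - 75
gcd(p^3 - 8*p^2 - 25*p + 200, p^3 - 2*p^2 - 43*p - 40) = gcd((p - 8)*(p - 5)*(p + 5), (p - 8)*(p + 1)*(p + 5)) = p^2 - 3*p - 40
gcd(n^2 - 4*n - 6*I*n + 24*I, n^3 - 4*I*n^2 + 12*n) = n - 6*I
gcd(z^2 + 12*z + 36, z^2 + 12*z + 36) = z^2 + 12*z + 36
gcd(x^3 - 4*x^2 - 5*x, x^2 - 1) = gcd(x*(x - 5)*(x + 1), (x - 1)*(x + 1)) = x + 1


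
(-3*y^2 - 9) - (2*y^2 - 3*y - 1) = -5*y^2 + 3*y - 8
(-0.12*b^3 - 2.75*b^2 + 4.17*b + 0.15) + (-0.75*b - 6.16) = -0.12*b^3 - 2.75*b^2 + 3.42*b - 6.01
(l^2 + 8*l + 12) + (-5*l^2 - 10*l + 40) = -4*l^2 - 2*l + 52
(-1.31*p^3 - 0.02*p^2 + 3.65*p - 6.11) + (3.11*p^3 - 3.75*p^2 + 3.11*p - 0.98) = 1.8*p^3 - 3.77*p^2 + 6.76*p - 7.09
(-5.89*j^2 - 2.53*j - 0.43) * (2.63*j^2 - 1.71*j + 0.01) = -15.4907*j^4 + 3.418*j^3 + 3.1365*j^2 + 0.71*j - 0.0043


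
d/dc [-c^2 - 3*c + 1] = -2*c - 3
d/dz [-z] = -1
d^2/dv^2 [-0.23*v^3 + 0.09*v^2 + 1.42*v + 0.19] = 0.18 - 1.38*v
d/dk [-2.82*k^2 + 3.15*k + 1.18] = 3.15 - 5.64*k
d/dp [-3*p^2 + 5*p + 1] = 5 - 6*p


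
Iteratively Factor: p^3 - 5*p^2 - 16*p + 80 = (p - 4)*(p^2 - p - 20) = (p - 4)*(p + 4)*(p - 5)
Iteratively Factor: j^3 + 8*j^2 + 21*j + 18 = (j + 3)*(j^2 + 5*j + 6) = (j + 3)^2*(j + 2)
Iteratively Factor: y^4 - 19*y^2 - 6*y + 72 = (y + 3)*(y^3 - 3*y^2 - 10*y + 24) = (y - 2)*(y + 3)*(y^2 - y - 12) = (y - 2)*(y + 3)^2*(y - 4)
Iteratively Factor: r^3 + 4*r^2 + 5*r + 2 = (r + 2)*(r^2 + 2*r + 1) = (r + 1)*(r + 2)*(r + 1)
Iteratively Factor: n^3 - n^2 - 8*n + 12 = (n - 2)*(n^2 + n - 6) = (n - 2)*(n + 3)*(n - 2)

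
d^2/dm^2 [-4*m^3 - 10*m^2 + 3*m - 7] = -24*m - 20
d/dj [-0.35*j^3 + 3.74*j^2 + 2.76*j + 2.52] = -1.05*j^2 + 7.48*j + 2.76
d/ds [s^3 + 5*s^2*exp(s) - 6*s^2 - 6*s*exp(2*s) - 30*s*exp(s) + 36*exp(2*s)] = 5*s^2*exp(s) + 3*s^2 - 12*s*exp(2*s) - 20*s*exp(s) - 12*s + 66*exp(2*s) - 30*exp(s)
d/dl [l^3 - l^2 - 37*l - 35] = 3*l^2 - 2*l - 37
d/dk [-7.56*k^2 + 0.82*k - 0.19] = 0.82 - 15.12*k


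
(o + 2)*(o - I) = o^2 + 2*o - I*o - 2*I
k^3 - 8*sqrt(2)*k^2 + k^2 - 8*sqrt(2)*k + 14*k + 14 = (k + 1)*(k - 7*sqrt(2))*(k - sqrt(2))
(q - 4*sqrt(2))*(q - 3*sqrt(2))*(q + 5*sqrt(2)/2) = q^3 - 9*sqrt(2)*q^2/2 - 11*q + 60*sqrt(2)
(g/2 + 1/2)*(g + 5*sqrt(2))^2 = g^3/2 + g^2/2 + 5*sqrt(2)*g^2 + 5*sqrt(2)*g + 25*g + 25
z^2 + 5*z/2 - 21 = (z - 7/2)*(z + 6)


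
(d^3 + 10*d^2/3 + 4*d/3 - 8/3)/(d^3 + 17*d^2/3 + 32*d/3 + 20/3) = (3*d - 2)/(3*d + 5)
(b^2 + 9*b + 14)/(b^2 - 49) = (b + 2)/(b - 7)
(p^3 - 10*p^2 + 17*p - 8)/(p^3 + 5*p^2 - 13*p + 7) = (p - 8)/(p + 7)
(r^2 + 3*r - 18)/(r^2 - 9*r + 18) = (r + 6)/(r - 6)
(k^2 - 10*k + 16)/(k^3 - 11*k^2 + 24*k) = (k - 2)/(k*(k - 3))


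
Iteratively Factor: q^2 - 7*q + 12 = (q - 3)*(q - 4)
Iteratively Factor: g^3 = (g)*(g^2) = g^2*(g)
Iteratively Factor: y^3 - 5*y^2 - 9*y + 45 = (y - 5)*(y^2 - 9) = (y - 5)*(y - 3)*(y + 3)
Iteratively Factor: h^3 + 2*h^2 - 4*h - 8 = (h + 2)*(h^2 - 4) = (h - 2)*(h + 2)*(h + 2)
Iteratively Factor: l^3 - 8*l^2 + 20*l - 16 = (l - 2)*(l^2 - 6*l + 8) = (l - 4)*(l - 2)*(l - 2)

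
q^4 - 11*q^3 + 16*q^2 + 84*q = q*(q - 7)*(q - 6)*(q + 2)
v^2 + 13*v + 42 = (v + 6)*(v + 7)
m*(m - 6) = m^2 - 6*m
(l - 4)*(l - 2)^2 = l^3 - 8*l^2 + 20*l - 16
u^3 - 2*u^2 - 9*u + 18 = (u - 3)*(u - 2)*(u + 3)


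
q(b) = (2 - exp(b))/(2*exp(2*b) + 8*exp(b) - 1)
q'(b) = (2 - exp(b))*(-4*exp(2*b) - 8*exp(b))/(2*exp(2*b) + 8*exp(b) - 1)^2 - exp(b)/(2*exp(2*b) + 8*exp(b) - 1)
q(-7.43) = -2.01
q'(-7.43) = -0.01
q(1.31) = -0.03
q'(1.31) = -0.02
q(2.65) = -0.02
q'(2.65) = 0.01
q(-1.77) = 4.35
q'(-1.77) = -15.69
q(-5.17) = -2.09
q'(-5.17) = -0.09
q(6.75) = -0.00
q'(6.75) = 0.00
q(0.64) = 0.00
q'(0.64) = -0.10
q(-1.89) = 7.27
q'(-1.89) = -37.78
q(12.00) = 0.00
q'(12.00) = 0.00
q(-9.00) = -2.00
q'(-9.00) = 0.00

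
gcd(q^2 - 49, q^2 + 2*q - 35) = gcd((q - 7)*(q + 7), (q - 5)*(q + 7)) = q + 7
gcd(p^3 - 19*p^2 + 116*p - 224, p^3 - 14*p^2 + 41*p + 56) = p^2 - 15*p + 56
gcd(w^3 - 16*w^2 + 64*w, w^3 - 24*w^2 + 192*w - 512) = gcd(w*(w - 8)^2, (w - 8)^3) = w^2 - 16*w + 64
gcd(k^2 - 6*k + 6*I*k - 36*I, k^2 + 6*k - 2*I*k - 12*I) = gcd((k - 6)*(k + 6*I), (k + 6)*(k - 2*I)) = 1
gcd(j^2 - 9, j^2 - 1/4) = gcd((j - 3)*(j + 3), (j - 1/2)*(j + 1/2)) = 1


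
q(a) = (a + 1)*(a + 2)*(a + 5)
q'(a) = (a + 1)*(a + 2) + (a + 1)*(a + 5) + (a + 2)*(a + 5) = 3*a^2 + 16*a + 17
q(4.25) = 303.52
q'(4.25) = 139.19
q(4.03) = 273.89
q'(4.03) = 130.20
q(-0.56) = 2.81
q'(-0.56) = 8.98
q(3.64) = 226.11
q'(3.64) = 114.99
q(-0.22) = 6.64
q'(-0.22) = 13.63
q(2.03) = 85.84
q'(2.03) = 61.84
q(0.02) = 10.34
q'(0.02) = 17.32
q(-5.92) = -17.74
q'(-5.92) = 27.42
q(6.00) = 616.00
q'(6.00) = 221.00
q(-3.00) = 4.00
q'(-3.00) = -4.00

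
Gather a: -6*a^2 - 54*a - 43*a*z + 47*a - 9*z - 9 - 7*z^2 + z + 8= -6*a^2 + a*(-43*z - 7) - 7*z^2 - 8*z - 1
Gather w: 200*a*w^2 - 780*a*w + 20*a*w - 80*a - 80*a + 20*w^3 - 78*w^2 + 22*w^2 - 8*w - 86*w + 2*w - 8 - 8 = -160*a + 20*w^3 + w^2*(200*a - 56) + w*(-760*a - 92) - 16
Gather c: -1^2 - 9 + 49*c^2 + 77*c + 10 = 49*c^2 + 77*c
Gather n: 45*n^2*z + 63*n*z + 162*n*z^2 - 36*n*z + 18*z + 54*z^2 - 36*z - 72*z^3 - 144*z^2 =45*n^2*z + n*(162*z^2 + 27*z) - 72*z^3 - 90*z^2 - 18*z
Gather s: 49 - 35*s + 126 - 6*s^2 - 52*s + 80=-6*s^2 - 87*s + 255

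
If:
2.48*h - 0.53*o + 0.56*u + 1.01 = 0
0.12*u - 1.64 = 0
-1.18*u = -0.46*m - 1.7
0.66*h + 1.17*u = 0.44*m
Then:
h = -3.32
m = 31.36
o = 0.82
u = 13.67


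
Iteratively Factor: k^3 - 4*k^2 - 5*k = (k + 1)*(k^2 - 5*k) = (k - 5)*(k + 1)*(k)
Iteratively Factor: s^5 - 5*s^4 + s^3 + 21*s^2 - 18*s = (s - 3)*(s^4 - 2*s^3 - 5*s^2 + 6*s) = (s - 3)*(s - 1)*(s^3 - s^2 - 6*s) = (s - 3)*(s - 1)*(s + 2)*(s^2 - 3*s) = (s - 3)^2*(s - 1)*(s + 2)*(s)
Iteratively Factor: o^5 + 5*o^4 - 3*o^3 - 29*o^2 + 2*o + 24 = (o - 2)*(o^4 + 7*o^3 + 11*o^2 - 7*o - 12) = (o - 2)*(o + 4)*(o^3 + 3*o^2 - o - 3) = (o - 2)*(o + 3)*(o + 4)*(o^2 - 1) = (o - 2)*(o - 1)*(o + 3)*(o + 4)*(o + 1)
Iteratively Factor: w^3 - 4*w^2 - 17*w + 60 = (w - 3)*(w^2 - w - 20) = (w - 5)*(w - 3)*(w + 4)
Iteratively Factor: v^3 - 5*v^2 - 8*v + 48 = (v - 4)*(v^2 - v - 12) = (v - 4)*(v + 3)*(v - 4)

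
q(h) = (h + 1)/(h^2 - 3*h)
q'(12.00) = -0.01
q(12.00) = 0.12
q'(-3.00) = 0.00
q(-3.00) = -0.11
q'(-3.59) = -0.00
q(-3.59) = -0.11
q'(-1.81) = 0.04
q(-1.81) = -0.09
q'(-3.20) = -0.00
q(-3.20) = -0.11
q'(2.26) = -2.37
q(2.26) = -1.95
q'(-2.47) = 0.01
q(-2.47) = -0.11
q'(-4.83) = -0.01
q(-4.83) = -0.10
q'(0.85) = 0.17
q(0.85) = -1.01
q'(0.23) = 6.13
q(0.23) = -1.93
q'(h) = (3 - 2*h)*(h + 1)/(h^2 - 3*h)^2 + 1/(h^2 - 3*h) = (-h^2 - 2*h + 3)/(h^2*(h^2 - 6*h + 9))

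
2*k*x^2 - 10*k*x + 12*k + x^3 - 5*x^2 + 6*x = (2*k + x)*(x - 3)*(x - 2)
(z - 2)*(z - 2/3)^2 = z^3 - 10*z^2/3 + 28*z/9 - 8/9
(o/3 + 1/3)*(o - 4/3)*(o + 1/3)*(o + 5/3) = o^4/3 + 5*o^3/9 - 13*o^2/27 - 77*o/81 - 20/81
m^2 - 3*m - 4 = (m - 4)*(m + 1)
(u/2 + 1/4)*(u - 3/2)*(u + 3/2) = u^3/2 + u^2/4 - 9*u/8 - 9/16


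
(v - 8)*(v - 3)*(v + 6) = v^3 - 5*v^2 - 42*v + 144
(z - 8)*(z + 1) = z^2 - 7*z - 8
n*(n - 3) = n^2 - 3*n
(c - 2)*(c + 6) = c^2 + 4*c - 12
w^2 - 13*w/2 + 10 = (w - 4)*(w - 5/2)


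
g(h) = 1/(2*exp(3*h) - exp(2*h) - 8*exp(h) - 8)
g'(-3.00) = 0.01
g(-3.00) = -0.12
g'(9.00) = 0.00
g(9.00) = 0.00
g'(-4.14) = 0.00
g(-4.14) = -0.12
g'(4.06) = -0.00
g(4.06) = 0.00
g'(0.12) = 0.01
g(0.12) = -0.06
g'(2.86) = -0.00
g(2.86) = 0.00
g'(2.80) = -0.00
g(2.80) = 0.00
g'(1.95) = -0.01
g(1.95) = 0.00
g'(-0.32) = 0.02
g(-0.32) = -0.07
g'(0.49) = -0.03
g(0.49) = -0.07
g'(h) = (-6*exp(3*h) + 2*exp(2*h) + 8*exp(h))/(2*exp(3*h) - exp(2*h) - 8*exp(h) - 8)^2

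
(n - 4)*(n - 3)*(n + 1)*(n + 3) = n^4 - 3*n^3 - 13*n^2 + 27*n + 36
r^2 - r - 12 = (r - 4)*(r + 3)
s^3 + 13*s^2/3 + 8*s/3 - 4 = (s - 2/3)*(s + 2)*(s + 3)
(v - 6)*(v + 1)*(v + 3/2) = v^3 - 7*v^2/2 - 27*v/2 - 9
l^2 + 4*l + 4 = (l + 2)^2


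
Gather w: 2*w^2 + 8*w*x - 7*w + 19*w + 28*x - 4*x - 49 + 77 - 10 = 2*w^2 + w*(8*x + 12) + 24*x + 18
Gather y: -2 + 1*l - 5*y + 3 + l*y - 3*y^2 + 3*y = l - 3*y^2 + y*(l - 2) + 1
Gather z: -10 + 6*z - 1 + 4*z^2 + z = 4*z^2 + 7*z - 11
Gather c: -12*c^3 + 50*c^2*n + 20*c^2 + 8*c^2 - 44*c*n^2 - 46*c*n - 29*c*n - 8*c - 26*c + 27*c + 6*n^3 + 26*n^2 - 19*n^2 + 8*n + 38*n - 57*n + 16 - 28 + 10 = -12*c^3 + c^2*(50*n + 28) + c*(-44*n^2 - 75*n - 7) + 6*n^3 + 7*n^2 - 11*n - 2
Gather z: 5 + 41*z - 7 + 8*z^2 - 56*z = 8*z^2 - 15*z - 2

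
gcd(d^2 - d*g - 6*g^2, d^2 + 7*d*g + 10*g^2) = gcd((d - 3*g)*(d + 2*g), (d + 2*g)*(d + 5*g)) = d + 2*g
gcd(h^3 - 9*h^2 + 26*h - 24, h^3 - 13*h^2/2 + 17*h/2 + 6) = h^2 - 7*h + 12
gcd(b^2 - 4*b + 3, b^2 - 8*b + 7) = b - 1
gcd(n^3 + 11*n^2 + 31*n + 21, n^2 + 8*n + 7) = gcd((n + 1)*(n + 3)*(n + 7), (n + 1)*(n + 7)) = n^2 + 8*n + 7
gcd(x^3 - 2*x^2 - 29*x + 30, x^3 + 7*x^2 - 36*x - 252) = x - 6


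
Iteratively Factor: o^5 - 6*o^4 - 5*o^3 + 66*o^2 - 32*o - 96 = (o + 1)*(o^4 - 7*o^3 + 2*o^2 + 64*o - 96) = (o + 1)*(o + 3)*(o^3 - 10*o^2 + 32*o - 32) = (o - 4)*(o + 1)*(o + 3)*(o^2 - 6*o + 8) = (o - 4)^2*(o + 1)*(o + 3)*(o - 2)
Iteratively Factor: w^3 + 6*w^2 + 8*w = (w + 4)*(w^2 + 2*w) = w*(w + 4)*(w + 2)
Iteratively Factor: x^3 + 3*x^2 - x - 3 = (x + 3)*(x^2 - 1) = (x - 1)*(x + 3)*(x + 1)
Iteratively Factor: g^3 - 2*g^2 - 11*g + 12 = (g + 3)*(g^2 - 5*g + 4) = (g - 1)*(g + 3)*(g - 4)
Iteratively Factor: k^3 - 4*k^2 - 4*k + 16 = (k + 2)*(k^2 - 6*k + 8) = (k - 4)*(k + 2)*(k - 2)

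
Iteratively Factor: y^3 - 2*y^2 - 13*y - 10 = (y + 1)*(y^2 - 3*y - 10) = (y - 5)*(y + 1)*(y + 2)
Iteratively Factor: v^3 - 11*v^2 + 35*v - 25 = (v - 5)*(v^2 - 6*v + 5) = (v - 5)*(v - 1)*(v - 5)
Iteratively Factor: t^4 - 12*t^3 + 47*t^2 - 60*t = (t - 3)*(t^3 - 9*t^2 + 20*t) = (t - 4)*(t - 3)*(t^2 - 5*t) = t*(t - 4)*(t - 3)*(t - 5)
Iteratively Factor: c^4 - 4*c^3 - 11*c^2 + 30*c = (c - 5)*(c^3 + c^2 - 6*c) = (c - 5)*(c + 3)*(c^2 - 2*c) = c*(c - 5)*(c + 3)*(c - 2)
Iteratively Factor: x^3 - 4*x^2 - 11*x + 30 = (x + 3)*(x^2 - 7*x + 10) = (x - 5)*(x + 3)*(x - 2)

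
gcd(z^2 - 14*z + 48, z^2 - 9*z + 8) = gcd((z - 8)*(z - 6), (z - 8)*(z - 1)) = z - 8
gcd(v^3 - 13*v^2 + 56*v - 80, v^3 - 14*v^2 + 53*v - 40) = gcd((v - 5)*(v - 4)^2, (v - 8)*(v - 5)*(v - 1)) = v - 5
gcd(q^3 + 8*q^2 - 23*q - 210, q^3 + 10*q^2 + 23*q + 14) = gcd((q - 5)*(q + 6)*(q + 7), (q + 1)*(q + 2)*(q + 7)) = q + 7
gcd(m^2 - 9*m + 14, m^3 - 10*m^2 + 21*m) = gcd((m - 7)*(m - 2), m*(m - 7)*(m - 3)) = m - 7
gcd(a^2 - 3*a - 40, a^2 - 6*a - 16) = a - 8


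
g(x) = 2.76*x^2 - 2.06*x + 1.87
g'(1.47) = 6.05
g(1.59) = 5.57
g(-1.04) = 7.00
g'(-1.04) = -7.80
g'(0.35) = -0.13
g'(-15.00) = -84.86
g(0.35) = 1.49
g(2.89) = 18.97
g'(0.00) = -2.06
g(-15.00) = 653.77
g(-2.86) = 30.34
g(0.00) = 1.87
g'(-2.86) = -17.85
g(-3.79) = 49.32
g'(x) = 5.52*x - 2.06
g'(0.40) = 0.15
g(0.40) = 1.49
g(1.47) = 4.81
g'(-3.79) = -22.98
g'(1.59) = 6.72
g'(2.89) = 13.89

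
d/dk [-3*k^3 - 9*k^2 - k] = -9*k^2 - 18*k - 1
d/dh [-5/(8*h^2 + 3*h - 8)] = 5*(16*h + 3)/(8*h^2 + 3*h - 8)^2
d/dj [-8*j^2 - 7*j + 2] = -16*j - 7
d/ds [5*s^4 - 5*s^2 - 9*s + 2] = 20*s^3 - 10*s - 9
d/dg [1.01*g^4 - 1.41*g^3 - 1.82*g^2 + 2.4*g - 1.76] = 4.04*g^3 - 4.23*g^2 - 3.64*g + 2.4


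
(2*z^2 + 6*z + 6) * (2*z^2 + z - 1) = 4*z^4 + 14*z^3 + 16*z^2 - 6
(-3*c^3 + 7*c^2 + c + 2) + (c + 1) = -3*c^3 + 7*c^2 + 2*c + 3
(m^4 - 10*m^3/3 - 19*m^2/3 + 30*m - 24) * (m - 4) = m^5 - 22*m^4/3 + 7*m^3 + 166*m^2/3 - 144*m + 96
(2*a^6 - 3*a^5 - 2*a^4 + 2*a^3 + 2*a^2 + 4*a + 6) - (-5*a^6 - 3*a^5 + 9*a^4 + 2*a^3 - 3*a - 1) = 7*a^6 - 11*a^4 + 2*a^2 + 7*a + 7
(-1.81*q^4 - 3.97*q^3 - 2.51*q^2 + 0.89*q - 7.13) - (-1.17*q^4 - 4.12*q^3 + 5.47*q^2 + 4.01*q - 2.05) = -0.64*q^4 + 0.15*q^3 - 7.98*q^2 - 3.12*q - 5.08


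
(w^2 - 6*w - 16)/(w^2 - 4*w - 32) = (w + 2)/(w + 4)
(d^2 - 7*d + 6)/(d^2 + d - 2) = (d - 6)/(d + 2)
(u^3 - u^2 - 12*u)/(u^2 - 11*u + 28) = u*(u + 3)/(u - 7)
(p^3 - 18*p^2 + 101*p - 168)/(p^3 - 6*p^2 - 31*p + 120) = (p - 7)/(p + 5)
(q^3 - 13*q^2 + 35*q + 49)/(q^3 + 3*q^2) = (q^3 - 13*q^2 + 35*q + 49)/(q^2*(q + 3))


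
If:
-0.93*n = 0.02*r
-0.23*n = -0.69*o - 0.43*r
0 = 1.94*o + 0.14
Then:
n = -0.00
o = -0.07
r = 0.11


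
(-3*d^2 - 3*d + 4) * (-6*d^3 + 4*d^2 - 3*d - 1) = 18*d^5 + 6*d^4 - 27*d^3 + 28*d^2 - 9*d - 4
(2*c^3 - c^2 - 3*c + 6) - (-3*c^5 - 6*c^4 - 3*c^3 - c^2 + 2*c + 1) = 3*c^5 + 6*c^4 + 5*c^3 - 5*c + 5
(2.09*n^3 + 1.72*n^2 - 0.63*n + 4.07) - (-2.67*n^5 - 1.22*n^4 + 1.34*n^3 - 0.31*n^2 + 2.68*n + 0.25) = 2.67*n^5 + 1.22*n^4 + 0.75*n^3 + 2.03*n^2 - 3.31*n + 3.82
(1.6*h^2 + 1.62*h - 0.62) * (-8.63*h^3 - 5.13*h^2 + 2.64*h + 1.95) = -13.808*h^5 - 22.1886*h^4 + 1.264*h^3 + 10.5774*h^2 + 1.5222*h - 1.209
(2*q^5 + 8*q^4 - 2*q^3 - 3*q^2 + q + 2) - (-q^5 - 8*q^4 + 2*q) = 3*q^5 + 16*q^4 - 2*q^3 - 3*q^2 - q + 2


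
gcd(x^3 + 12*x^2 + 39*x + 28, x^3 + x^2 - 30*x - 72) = x + 4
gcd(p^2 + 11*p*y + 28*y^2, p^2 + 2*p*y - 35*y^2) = p + 7*y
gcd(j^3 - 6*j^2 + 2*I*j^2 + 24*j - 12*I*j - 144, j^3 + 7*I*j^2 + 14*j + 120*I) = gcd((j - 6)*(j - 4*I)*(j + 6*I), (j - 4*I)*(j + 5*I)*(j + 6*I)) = j^2 + 2*I*j + 24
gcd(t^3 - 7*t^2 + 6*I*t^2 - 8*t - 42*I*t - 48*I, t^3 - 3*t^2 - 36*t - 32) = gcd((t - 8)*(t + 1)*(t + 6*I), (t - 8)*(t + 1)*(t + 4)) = t^2 - 7*t - 8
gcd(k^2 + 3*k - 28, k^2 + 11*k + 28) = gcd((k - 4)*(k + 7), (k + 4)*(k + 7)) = k + 7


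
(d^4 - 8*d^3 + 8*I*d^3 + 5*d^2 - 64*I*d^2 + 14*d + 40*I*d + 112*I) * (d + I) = d^5 - 8*d^4 + 9*I*d^4 - 3*d^3 - 72*I*d^3 + 78*d^2 + 45*I*d^2 - 40*d + 126*I*d - 112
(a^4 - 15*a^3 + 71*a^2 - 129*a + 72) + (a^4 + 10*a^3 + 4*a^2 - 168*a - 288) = 2*a^4 - 5*a^3 + 75*a^2 - 297*a - 216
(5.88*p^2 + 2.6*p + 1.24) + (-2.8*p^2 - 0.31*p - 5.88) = 3.08*p^2 + 2.29*p - 4.64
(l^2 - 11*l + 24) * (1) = l^2 - 11*l + 24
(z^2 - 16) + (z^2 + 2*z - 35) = 2*z^2 + 2*z - 51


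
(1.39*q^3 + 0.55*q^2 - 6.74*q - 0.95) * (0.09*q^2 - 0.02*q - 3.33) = 0.1251*q^5 + 0.0217*q^4 - 5.2463*q^3 - 1.7822*q^2 + 22.4632*q + 3.1635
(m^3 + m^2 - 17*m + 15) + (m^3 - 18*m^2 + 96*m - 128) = 2*m^3 - 17*m^2 + 79*m - 113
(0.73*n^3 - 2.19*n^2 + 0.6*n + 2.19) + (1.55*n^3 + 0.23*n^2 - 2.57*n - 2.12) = 2.28*n^3 - 1.96*n^2 - 1.97*n + 0.0699999999999998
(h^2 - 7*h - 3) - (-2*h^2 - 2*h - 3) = 3*h^2 - 5*h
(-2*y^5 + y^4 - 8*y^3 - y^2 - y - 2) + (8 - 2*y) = -2*y^5 + y^4 - 8*y^3 - y^2 - 3*y + 6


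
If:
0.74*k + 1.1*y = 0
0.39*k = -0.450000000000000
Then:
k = -1.15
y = 0.78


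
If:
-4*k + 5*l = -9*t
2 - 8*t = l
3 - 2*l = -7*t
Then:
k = 199/92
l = 38/23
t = 1/23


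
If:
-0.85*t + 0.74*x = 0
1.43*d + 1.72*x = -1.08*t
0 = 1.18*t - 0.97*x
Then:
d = 0.00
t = 0.00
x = 0.00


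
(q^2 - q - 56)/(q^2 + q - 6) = (q^2 - q - 56)/(q^2 + q - 6)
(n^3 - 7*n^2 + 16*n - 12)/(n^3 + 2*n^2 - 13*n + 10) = (n^2 - 5*n + 6)/(n^2 + 4*n - 5)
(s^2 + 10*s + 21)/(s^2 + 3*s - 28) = (s + 3)/(s - 4)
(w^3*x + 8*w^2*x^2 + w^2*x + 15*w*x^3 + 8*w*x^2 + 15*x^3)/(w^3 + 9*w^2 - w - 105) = x*(w^3 + 8*w^2*x + w^2 + 15*w*x^2 + 8*w*x + 15*x^2)/(w^3 + 9*w^2 - w - 105)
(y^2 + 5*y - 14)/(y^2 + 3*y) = (y^2 + 5*y - 14)/(y*(y + 3))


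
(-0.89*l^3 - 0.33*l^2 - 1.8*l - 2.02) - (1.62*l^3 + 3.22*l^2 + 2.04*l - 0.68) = -2.51*l^3 - 3.55*l^2 - 3.84*l - 1.34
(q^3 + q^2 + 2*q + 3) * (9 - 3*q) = -3*q^4 + 6*q^3 + 3*q^2 + 9*q + 27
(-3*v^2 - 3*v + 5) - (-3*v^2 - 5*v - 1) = 2*v + 6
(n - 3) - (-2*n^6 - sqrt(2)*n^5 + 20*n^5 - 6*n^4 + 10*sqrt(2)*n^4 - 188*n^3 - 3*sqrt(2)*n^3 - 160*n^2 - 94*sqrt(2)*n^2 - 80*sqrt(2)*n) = 2*n^6 - 20*n^5 + sqrt(2)*n^5 - 10*sqrt(2)*n^4 + 6*n^4 + 3*sqrt(2)*n^3 + 188*n^3 + 94*sqrt(2)*n^2 + 160*n^2 + n + 80*sqrt(2)*n - 3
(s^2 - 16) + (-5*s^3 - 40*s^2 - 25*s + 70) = -5*s^3 - 39*s^2 - 25*s + 54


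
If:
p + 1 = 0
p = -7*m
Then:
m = 1/7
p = -1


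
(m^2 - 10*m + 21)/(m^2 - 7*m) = (m - 3)/m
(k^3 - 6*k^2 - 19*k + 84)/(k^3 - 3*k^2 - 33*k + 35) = (k^2 + k - 12)/(k^2 + 4*k - 5)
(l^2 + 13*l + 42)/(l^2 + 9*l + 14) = (l + 6)/(l + 2)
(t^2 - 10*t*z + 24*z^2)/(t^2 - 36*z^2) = (t - 4*z)/(t + 6*z)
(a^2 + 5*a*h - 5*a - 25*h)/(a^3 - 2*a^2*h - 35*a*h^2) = (a - 5)/(a*(a - 7*h))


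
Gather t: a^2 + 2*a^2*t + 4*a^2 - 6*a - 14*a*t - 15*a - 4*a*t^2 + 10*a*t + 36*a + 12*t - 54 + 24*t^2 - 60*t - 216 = 5*a^2 + 15*a + t^2*(24 - 4*a) + t*(2*a^2 - 4*a - 48) - 270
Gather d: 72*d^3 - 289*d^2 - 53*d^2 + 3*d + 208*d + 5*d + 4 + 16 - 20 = 72*d^3 - 342*d^2 + 216*d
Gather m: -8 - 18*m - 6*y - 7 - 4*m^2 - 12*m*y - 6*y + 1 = -4*m^2 + m*(-12*y - 18) - 12*y - 14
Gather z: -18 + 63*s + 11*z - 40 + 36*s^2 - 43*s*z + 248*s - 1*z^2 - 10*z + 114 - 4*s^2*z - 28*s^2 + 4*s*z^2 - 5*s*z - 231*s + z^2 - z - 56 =8*s^2 + 4*s*z^2 + 80*s + z*(-4*s^2 - 48*s)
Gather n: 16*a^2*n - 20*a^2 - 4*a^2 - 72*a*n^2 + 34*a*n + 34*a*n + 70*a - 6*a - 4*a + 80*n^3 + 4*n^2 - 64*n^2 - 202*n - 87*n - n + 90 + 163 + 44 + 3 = -24*a^2 + 60*a + 80*n^3 + n^2*(-72*a - 60) + n*(16*a^2 + 68*a - 290) + 300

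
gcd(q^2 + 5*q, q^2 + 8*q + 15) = q + 5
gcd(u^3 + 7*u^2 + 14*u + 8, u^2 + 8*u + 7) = u + 1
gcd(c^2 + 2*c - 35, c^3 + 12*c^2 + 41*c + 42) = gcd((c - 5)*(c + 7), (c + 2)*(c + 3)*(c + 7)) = c + 7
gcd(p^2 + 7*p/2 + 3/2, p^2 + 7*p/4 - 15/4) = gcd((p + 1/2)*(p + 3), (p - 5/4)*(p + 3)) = p + 3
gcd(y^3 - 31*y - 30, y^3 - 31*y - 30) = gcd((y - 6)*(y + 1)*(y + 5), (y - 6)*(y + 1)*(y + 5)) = y^3 - 31*y - 30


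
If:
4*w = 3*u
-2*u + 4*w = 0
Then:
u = 0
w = 0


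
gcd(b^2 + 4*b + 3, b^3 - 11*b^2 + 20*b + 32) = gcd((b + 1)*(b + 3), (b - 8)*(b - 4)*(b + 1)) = b + 1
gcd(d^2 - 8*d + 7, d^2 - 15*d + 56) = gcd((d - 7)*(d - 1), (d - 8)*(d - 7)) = d - 7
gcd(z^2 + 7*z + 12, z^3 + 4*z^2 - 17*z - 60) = z + 3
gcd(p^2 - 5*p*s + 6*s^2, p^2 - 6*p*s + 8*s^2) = p - 2*s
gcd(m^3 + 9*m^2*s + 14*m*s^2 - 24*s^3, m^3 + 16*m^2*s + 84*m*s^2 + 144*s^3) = m^2 + 10*m*s + 24*s^2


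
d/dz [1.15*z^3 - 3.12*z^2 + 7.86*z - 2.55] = 3.45*z^2 - 6.24*z + 7.86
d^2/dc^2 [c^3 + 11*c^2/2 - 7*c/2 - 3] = 6*c + 11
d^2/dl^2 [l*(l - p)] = 2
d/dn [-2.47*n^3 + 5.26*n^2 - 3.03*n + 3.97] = -7.41*n^2 + 10.52*n - 3.03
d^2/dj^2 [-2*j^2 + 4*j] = -4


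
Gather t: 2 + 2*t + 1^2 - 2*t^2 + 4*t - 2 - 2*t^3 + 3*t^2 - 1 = -2*t^3 + t^2 + 6*t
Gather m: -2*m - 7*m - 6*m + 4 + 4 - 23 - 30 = -15*m - 45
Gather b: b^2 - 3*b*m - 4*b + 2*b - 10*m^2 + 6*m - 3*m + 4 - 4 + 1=b^2 + b*(-3*m - 2) - 10*m^2 + 3*m + 1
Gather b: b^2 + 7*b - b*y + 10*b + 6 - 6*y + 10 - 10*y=b^2 + b*(17 - y) - 16*y + 16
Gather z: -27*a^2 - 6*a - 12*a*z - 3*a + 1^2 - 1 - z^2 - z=-27*a^2 - 9*a - z^2 + z*(-12*a - 1)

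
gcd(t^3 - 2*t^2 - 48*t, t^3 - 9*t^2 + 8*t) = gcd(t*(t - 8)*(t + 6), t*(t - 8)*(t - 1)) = t^2 - 8*t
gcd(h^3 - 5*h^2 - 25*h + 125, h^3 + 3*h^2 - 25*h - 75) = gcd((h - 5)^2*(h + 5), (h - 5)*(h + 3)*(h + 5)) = h^2 - 25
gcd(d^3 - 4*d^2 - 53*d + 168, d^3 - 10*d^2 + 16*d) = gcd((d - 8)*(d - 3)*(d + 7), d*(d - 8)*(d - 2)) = d - 8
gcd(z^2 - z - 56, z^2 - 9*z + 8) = z - 8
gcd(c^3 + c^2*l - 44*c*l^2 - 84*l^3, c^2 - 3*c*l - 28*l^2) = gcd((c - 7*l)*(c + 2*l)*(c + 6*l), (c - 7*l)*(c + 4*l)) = c - 7*l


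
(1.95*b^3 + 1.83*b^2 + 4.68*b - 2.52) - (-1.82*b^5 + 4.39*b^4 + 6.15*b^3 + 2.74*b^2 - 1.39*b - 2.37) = 1.82*b^5 - 4.39*b^4 - 4.2*b^3 - 0.91*b^2 + 6.07*b - 0.15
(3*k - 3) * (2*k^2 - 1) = 6*k^3 - 6*k^2 - 3*k + 3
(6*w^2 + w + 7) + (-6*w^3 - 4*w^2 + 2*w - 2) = -6*w^3 + 2*w^2 + 3*w + 5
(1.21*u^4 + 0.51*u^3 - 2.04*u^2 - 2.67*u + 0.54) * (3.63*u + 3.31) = 4.3923*u^5 + 5.8564*u^4 - 5.7171*u^3 - 16.4445*u^2 - 6.8775*u + 1.7874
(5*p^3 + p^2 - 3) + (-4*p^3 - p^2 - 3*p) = p^3 - 3*p - 3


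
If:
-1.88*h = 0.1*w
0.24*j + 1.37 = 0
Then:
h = -0.0531914893617021*w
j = -5.71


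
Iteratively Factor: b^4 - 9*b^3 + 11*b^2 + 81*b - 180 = (b - 3)*(b^3 - 6*b^2 - 7*b + 60) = (b - 4)*(b - 3)*(b^2 - 2*b - 15) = (b - 4)*(b - 3)*(b + 3)*(b - 5)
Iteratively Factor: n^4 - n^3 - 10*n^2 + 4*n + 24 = (n - 3)*(n^3 + 2*n^2 - 4*n - 8) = (n - 3)*(n - 2)*(n^2 + 4*n + 4) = (n - 3)*(n - 2)*(n + 2)*(n + 2)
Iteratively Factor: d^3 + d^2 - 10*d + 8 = (d - 1)*(d^2 + 2*d - 8) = (d - 2)*(d - 1)*(d + 4)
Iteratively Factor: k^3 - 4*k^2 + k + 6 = (k - 3)*(k^2 - k - 2) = (k - 3)*(k - 2)*(k + 1)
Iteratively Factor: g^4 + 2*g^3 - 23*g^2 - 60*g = (g + 4)*(g^3 - 2*g^2 - 15*g) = (g - 5)*(g + 4)*(g^2 + 3*g) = (g - 5)*(g + 3)*(g + 4)*(g)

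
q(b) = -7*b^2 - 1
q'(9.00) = -126.00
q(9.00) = -568.00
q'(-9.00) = 126.00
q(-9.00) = -568.00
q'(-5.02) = 70.28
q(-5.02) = -177.40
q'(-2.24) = 31.36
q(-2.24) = -36.12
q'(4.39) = -61.46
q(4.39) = -135.90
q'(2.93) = -41.02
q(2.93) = -61.09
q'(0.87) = -12.18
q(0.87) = -6.30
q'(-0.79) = 11.06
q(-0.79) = -5.37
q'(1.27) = -17.78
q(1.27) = -12.29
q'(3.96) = -55.44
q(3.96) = -110.77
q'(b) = -14*b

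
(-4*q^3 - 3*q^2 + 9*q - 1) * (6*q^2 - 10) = -24*q^5 - 18*q^4 + 94*q^3 + 24*q^2 - 90*q + 10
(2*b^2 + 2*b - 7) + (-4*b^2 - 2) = -2*b^2 + 2*b - 9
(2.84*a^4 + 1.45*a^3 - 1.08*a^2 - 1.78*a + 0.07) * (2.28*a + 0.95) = 6.4752*a^5 + 6.004*a^4 - 1.0849*a^3 - 5.0844*a^2 - 1.5314*a + 0.0665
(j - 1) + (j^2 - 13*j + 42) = j^2 - 12*j + 41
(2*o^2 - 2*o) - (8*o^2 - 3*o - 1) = -6*o^2 + o + 1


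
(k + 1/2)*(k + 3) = k^2 + 7*k/2 + 3/2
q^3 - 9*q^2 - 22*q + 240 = (q - 8)*(q - 6)*(q + 5)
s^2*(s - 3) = s^3 - 3*s^2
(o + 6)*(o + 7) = o^2 + 13*o + 42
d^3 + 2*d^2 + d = d*(d + 1)^2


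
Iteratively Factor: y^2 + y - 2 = (y - 1)*(y + 2)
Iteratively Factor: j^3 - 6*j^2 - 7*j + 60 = (j + 3)*(j^2 - 9*j + 20) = (j - 4)*(j + 3)*(j - 5)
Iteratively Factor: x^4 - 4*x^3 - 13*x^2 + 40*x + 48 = (x + 1)*(x^3 - 5*x^2 - 8*x + 48) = (x + 1)*(x + 3)*(x^2 - 8*x + 16) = (x - 4)*(x + 1)*(x + 3)*(x - 4)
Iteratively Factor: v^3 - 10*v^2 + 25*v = (v)*(v^2 - 10*v + 25) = v*(v - 5)*(v - 5)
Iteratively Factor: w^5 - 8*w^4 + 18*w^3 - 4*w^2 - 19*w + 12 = (w - 4)*(w^4 - 4*w^3 + 2*w^2 + 4*w - 3) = (w - 4)*(w - 1)*(w^3 - 3*w^2 - w + 3) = (w - 4)*(w - 3)*(w - 1)*(w^2 - 1) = (w - 4)*(w - 3)*(w - 1)^2*(w + 1)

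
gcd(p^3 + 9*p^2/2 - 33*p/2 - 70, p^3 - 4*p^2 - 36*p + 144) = p - 4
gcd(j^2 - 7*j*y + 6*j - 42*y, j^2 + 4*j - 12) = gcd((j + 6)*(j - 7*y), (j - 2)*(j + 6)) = j + 6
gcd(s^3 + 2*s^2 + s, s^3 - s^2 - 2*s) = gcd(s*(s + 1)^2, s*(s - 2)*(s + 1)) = s^2 + s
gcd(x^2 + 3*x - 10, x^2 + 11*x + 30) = x + 5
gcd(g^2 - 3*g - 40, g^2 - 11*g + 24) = g - 8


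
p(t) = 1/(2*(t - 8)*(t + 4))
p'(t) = -1/(2*(t - 8)*(t + 4)^2) - 1/(2*(t - 8)^2*(t + 4))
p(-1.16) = -0.02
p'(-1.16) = 0.00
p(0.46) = -0.01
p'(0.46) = 0.00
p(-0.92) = -0.02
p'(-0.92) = 0.00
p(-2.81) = -0.04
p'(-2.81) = 0.03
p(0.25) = -0.02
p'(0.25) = 0.00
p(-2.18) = -0.03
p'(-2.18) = 0.01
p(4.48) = -0.02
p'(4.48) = -0.00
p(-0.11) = -0.02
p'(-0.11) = 0.00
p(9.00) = 0.04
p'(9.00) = -0.04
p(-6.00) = 0.02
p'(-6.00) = 0.01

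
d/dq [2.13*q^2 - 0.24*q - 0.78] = 4.26*q - 0.24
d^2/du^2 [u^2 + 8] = 2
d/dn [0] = 0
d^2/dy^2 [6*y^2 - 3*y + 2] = 12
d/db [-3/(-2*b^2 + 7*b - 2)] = 3*(7 - 4*b)/(2*b^2 - 7*b + 2)^2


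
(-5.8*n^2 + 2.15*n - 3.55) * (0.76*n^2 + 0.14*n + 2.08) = -4.408*n^4 + 0.822*n^3 - 14.461*n^2 + 3.975*n - 7.384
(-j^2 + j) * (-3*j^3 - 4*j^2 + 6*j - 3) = 3*j^5 + j^4 - 10*j^3 + 9*j^2 - 3*j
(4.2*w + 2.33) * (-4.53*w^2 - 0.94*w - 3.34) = -19.026*w^3 - 14.5029*w^2 - 16.2182*w - 7.7822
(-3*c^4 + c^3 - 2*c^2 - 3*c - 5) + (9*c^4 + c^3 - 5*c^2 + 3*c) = 6*c^4 + 2*c^3 - 7*c^2 - 5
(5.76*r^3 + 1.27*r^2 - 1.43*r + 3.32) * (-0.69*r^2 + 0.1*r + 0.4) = -3.9744*r^5 - 0.3003*r^4 + 3.4177*r^3 - 1.9258*r^2 - 0.24*r + 1.328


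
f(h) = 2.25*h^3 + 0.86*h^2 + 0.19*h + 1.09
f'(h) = 6.75*h^2 + 1.72*h + 0.19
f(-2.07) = -15.58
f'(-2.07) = 25.55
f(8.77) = 1586.59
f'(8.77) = 534.44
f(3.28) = 90.36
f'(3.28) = 78.45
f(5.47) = 396.11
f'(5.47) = 211.56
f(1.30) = 7.73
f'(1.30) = 13.83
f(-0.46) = 0.97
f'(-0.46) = 0.83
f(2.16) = 28.19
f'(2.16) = 35.40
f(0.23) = 1.21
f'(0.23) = 0.94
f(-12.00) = -3765.35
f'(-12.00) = 951.55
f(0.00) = 1.09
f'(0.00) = 0.19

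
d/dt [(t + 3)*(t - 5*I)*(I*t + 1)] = 3*I*t^2 + 6*t*(2 + I) + 18 - 5*I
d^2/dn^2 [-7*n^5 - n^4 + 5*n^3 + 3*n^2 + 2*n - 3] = -140*n^3 - 12*n^2 + 30*n + 6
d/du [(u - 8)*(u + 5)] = 2*u - 3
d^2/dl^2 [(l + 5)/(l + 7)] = -4/(l + 7)^3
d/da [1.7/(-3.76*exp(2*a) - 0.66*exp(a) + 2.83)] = (12.784*exp(a) + 1.122)*exp(a)/(3.76*exp(2*a) + 0.66*exp(a) - 2.83)^2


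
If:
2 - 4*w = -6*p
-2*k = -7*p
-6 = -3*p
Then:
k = 7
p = 2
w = 7/2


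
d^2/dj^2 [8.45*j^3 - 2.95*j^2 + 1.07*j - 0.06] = 50.7*j - 5.9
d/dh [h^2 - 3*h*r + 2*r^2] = 2*h - 3*r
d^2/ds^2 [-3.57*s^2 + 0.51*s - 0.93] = -7.14000000000000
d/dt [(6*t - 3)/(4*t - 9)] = -42/(4*t - 9)^2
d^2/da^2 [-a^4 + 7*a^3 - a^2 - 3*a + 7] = -12*a^2 + 42*a - 2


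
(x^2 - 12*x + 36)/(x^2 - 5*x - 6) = (x - 6)/(x + 1)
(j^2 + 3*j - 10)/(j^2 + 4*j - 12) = (j + 5)/(j + 6)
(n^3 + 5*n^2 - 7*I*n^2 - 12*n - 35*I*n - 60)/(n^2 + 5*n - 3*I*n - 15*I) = n - 4*I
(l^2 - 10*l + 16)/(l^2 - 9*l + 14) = (l - 8)/(l - 7)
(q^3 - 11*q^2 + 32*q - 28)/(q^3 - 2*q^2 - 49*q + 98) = (q - 2)/(q + 7)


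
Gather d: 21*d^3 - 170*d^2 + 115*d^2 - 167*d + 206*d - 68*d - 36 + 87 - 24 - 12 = 21*d^3 - 55*d^2 - 29*d + 15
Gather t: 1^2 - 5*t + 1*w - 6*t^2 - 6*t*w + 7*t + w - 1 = -6*t^2 + t*(2 - 6*w) + 2*w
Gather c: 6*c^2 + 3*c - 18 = 6*c^2 + 3*c - 18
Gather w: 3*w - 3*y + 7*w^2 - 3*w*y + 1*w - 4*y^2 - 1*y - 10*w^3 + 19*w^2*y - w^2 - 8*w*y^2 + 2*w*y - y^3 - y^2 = -10*w^3 + w^2*(19*y + 6) + w*(-8*y^2 - y + 4) - y^3 - 5*y^2 - 4*y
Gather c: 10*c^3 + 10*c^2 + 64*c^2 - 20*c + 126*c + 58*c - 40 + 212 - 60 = 10*c^3 + 74*c^2 + 164*c + 112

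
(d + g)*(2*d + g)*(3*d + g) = 6*d^3 + 11*d^2*g + 6*d*g^2 + g^3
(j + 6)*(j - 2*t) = j^2 - 2*j*t + 6*j - 12*t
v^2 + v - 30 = (v - 5)*(v + 6)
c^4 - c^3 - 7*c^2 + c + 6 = (c - 3)*(c - 1)*(c + 1)*(c + 2)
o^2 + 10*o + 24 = (o + 4)*(o + 6)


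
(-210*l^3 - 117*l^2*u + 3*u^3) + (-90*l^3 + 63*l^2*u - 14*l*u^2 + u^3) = -300*l^3 - 54*l^2*u - 14*l*u^2 + 4*u^3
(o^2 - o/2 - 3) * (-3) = -3*o^2 + 3*o/2 + 9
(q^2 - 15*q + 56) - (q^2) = 56 - 15*q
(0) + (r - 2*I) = r - 2*I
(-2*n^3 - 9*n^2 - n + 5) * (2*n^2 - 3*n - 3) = -4*n^5 - 12*n^4 + 31*n^3 + 40*n^2 - 12*n - 15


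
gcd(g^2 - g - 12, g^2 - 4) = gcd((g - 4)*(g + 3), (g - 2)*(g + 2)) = 1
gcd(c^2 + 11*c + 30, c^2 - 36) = c + 6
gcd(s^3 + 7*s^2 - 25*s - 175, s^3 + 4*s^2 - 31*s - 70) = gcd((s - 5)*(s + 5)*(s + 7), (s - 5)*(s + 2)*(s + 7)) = s^2 + 2*s - 35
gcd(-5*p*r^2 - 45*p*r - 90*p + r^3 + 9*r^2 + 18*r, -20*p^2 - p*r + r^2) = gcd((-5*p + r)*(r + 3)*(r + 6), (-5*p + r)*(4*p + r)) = 5*p - r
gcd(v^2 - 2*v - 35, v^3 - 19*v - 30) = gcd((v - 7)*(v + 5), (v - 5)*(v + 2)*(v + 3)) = 1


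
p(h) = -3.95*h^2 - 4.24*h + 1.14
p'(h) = -7.9*h - 4.24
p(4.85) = -112.34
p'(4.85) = -42.56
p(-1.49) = -1.31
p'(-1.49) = 7.53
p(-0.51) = 2.28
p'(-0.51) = -0.21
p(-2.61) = -14.70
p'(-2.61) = 16.38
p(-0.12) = 1.59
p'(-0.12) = -3.29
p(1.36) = -11.93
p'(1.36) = -14.98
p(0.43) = -1.41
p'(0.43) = -7.64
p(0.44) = -1.49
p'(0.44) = -7.72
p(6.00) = -166.50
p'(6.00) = -51.64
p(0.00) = 1.14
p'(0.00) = -4.24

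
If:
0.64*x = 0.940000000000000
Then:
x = 1.47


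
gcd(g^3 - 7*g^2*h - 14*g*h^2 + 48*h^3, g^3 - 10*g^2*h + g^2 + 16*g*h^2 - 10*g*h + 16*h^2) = g^2 - 10*g*h + 16*h^2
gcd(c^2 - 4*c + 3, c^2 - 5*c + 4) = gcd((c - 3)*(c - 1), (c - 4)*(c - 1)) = c - 1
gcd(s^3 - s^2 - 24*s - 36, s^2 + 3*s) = s + 3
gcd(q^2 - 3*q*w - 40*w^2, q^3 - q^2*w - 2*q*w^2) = 1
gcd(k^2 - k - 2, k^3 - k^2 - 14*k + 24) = k - 2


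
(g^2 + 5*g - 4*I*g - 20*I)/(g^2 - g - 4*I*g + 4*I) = (g + 5)/(g - 1)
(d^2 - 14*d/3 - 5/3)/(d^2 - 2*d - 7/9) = 3*(d - 5)/(3*d - 7)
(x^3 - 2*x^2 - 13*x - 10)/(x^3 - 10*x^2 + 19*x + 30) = (x + 2)/(x - 6)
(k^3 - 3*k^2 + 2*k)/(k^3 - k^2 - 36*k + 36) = k*(k - 2)/(k^2 - 36)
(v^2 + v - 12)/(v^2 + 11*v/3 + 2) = 3*(v^2 + v - 12)/(3*v^2 + 11*v + 6)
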